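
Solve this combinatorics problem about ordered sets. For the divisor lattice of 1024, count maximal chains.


A maximal chain goes from the minimum element to a maximal element via cover relations.
Counting all min-to-max paths in the cover graph.
Total maximal chains: 1


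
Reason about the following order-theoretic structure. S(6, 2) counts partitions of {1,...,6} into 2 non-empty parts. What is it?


S(n,k) = k*S(n-1,k) + S(n-1,k-1).
S(5,2) = 15, S(5,1) = 1
S(6,2) = 2*15 + 1 = 30 + 1
S(6,2) = 31


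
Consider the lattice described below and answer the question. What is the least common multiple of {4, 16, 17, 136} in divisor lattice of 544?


In a divisor lattice, join = lcm (least common multiple).
Compute lcm iteratively: start with first element, then lcm(current, next).
Elements: [4, 16, 17, 136]
lcm(4,16) = 16
lcm(16,17) = 272
lcm(272,136) = 272
Final lcm = 272


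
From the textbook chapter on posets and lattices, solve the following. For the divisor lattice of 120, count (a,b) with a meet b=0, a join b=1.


Complement pair (a,b): a meet b = bottom, a join b = top.
Here: gcd(a,b)=1 and lcm(a,b)=120, i.e. a*b=120 with a,b coprime.
Pairs found: (1,120), (3,40), (5,24), (8,15), ... (4 more)
Total ordered pairs: 8


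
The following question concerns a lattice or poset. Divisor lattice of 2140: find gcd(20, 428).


In a divisor lattice, meet = gcd (greatest common divisor).
By Euclidean algorithm or factoring: gcd(20,428) = 4


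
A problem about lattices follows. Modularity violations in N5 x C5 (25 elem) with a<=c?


Modular law: if a <= c then a v (b ^ c) = (a v b) ^ c.
Check all triples (a,b,c) with a <= c among 25 elements.
  e.g. a=(a,0), b=(c,0), c=(b,0): lhs=(a,0) != rhs=(b,0)
  e.g. a=(a,0), b=(c,1), c=(b,0): lhs=(a,0) != rhs=(b,0)
Total violating triples: 75


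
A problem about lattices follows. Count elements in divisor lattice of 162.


Divisors of 162: [1, 2, 3, 6, 9, 18, 27, 54, 81, 162]
Count: 10


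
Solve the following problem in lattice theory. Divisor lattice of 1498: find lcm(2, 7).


In a divisor lattice, join = lcm (least common multiple).
gcd(2,7) = 1
lcm(2,7) = 2*7/gcd = 14/1 = 14


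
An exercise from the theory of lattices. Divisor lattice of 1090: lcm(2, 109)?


Join=lcm.
gcd(2,109)=1
lcm=218


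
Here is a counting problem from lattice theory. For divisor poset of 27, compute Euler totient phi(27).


phi(n) = n * prod_{p|n} (1 - 1/p).
Prime divisors of 27: [3]
phi(27) = 27 * (1 - 1/3)
phi(27) = 18


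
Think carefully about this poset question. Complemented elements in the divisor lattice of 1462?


An element a is complemented if some b has a meet b = bottom, a join b = top.
a is complemented iff gcd(a, n/a)=1, i.e. a is a unitary divisor of 1462.
Complemented elements: 1, 2, 17, 34, 43, 86, ... (2 more)
Count: 8


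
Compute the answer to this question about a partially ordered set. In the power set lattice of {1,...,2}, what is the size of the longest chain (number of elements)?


A chain is a totally ordered subset; we count the number of elements in a maximum chain.
Compute, for each element x, the size of the longest chain ending at x:
  {}: 1
  {1}: 2
  {2}: 2
  {1,2}: 3
A maximum chain: {} < {1} < {1,2}
Number of elements in the longest chain: 3


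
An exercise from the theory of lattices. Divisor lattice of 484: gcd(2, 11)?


Meet=gcd.
gcd(2,11)=1


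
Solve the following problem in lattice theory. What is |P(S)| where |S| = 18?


Power set = 2^n.
2^18 = 262144


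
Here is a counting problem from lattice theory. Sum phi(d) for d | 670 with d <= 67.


Divisors of 670 up to 67: [1, 2, 5, 10, 67]
phi values: [1, 1, 4, 4, 66]
Sum = 76


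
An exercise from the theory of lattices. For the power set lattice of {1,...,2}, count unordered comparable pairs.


A comparable pair {a,b} has a < b or b < a in the order.
Count unordered pairs where one element is strictly below the other.
Examples: {{},{1}}, {{},{2}}, {{},{1,2}}, {{1},{1,2}}, ...
Total comparable pairs: 5


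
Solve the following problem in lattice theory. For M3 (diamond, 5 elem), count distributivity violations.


Distributive law: a ^ (b v c) = (a ^ b) v (a ^ c).
Check all 5^3 = 125 ordered triples (a,b,c).
  e.g. a=a1, b=a2, c=a3: lhs=a1 != rhs=0
  e.g. a=a1, b=a3, c=a2: lhs=a1 != rhs=0
Total violating triples: 6


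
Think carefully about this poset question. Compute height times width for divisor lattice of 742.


Height = length of longest chain minus 1; width = size of largest antichain.
A maximum chain: 1 | 53 | 371 | 742  (height 3).
A maximum antichain: {2, 7, 53}  (width 3).
Product = 3 * 3 = 9


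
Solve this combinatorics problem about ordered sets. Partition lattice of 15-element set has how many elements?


B(n) = number of set partitions of an n-element set.
B(n) satisfies the recurrence: B(n+1) = sum_k C(n,k)*B(k).
B(15) = 1382958545


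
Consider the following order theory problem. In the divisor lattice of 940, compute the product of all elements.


Divisors of 940: [1, 2, 4, 5, 10, 20, 47, 94, 188, 235, 470, 940]
Product = n^(d(n)/2) = 940^(12/2)
Product = 689869781056000000


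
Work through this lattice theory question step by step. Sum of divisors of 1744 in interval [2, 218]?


Interval [2,218] in divisors of 1744: [2, 218]
Sum = 220


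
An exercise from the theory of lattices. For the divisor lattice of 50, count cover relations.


A cover relation a -< b holds when a < b with no c strictly between.
Cover relations:
  1 -< 2
  1 -< 5
  2 -< 10
  5 -< 10
  5 -< 25
  10 -< 50
  25 -< 50
Total: 7


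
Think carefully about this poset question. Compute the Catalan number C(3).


C(n) = C(2n, n) / (n+1).
C(6, 3) = 20
C(3) = 20 / 4 = 5


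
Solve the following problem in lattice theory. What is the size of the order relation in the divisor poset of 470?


The order relation is {(a,b) : a <= b}, reflexive so it includes (a,a).
Examples: (1,1), (1,10), (1,2), (1,235), (1,47), ...
Total ordered pairs: 27


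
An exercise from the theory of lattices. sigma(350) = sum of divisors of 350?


sigma(n) = sum of divisors.
Divisors of 350: [1, 2, 5, 7, 10, 14, 25, 35, 50, 70, 175, 350]
Sum = 744


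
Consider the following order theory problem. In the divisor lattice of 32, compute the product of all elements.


Divisors of 32: [1, 2, 4, 8, 16, 32]
Product = n^(d(n)/2) = 32^(6/2)
Product = 32768


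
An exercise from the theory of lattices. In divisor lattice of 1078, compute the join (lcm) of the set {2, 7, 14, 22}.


In a divisor lattice, join = lcm (least common multiple).
Compute lcm iteratively: start with first element, then lcm(current, next).
Elements: [2, 7, 14, 22]
lcm(2,7) = 14
lcm(14,14) = 14
lcm(14,22) = 154
Final lcm = 154


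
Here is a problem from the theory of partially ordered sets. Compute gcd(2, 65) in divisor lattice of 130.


In a divisor lattice, meet = gcd (greatest common divisor).
By Euclidean algorithm or factoring: gcd(2,65) = 1


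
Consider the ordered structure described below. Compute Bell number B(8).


B(n) = number of set partitions of an n-element set.
B(n) satisfies the recurrence: B(n+1) = sum_k C(n,k)*B(k).
B(8) = 4140


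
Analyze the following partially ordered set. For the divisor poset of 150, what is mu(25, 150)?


In a divisor lattice, mu(a,b) = mu(b/a) where mu is the classical Mobius function.
b/a = 150/25 = 6
Prime factorization of 6: primes [2, 3]
6 is squarefree with 2 prime factor(s), so mu(6) = (-1)^2 = 1


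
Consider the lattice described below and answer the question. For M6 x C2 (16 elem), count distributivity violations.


Distributive law: a ^ (b v c) = (a ^ b) v (a ^ c).
Check all 16^3 = 4096 ordered triples (a,b,c).
  e.g. a=(a1,0), b=(a2,0), c=(a3,0): lhs=(a1,0) != rhs=(0,0)
  e.g. a=(a1,0), b=(a2,0), c=(a3,1): lhs=(a1,0) != rhs=(0,0)
Total violating triples: 960


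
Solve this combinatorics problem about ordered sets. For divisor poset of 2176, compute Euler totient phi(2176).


phi(n) = n * prod_{p|n} (1 - 1/p).
Prime divisors of 2176: [2, 17]
phi(2176) = 2176 * (1 - 1/2) * (1 - 1/17)
phi(2176) = 1024


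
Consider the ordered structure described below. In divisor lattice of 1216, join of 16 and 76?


In a divisor lattice, join = lcm (least common multiple).
gcd(16,76) = 4
lcm(16,76) = 16*76/gcd = 1216/4 = 304


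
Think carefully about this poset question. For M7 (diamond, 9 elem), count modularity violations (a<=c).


Modular law: if a <= c then a v (b ^ c) = (a v b) ^ c.
Check all triples (a,b,c) with a <= c among 9 elements.
This lattice is modular (diamonds M_m and their chain-products are modular).
Total violating triples: 0


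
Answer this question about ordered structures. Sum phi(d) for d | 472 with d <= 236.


Divisors of 472 up to 236: [1, 2, 4, 8, 59, 118, 236]
phi values: [1, 1, 2, 4, 58, 58, 116]
Sum = 240


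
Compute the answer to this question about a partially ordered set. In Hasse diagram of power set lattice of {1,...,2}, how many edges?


A cover relation a -< b holds when a < b with no c strictly between.
Cover relations:
  {} -< {1}
  {} -< {2}
  {1} -< {1,2}
  {2} -< {1,2}
Total: 4


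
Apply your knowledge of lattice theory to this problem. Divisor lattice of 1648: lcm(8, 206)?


Join=lcm.
gcd(8,206)=2
lcm=824


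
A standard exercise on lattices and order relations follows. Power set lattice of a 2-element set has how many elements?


Power set = 2^n.
2^2 = 4


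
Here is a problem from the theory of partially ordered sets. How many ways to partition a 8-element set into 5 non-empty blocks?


S(n,k) = k*S(n-1,k) + S(n-1,k-1).
S(7,5) = 140, S(7,4) = 350
S(8,5) = 5*140 + 350 = 700 + 350
S(8,5) = 1050


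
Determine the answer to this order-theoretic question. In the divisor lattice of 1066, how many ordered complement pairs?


Complement pair (a,b): a meet b = bottom, a join b = top.
Here: gcd(a,b)=1 and lcm(a,b)=1066, i.e. a*b=1066 with a,b coprime.
Pairs found: (1,1066), (2,533), (13,82), (26,41), ... (4 more)
Total ordered pairs: 8


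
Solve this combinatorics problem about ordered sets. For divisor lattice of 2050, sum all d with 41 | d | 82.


Interval [41,82] in divisors of 2050: [41, 82]
Sum = 123


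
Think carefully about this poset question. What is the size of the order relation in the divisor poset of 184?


The order relation is {(a,b) : a <= b}, reflexive so it includes (a,a).
Examples: (1,1), (1,184), (1,2), (1,23), (1,4), ...
Total ordered pairs: 30


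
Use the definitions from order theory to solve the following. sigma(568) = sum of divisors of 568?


sigma(n) = sum of divisors.
Divisors of 568: [1, 2, 4, 8, 71, 142, 284, 568]
Sum = 1080


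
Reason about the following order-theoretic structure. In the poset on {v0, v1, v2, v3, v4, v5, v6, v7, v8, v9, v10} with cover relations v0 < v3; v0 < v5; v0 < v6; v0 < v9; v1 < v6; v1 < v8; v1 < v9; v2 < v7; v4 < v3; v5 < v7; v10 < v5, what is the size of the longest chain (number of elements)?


A chain is a totally ordered subset; we count the number of elements in a maximum chain.
Compute, for each element x, the size of the longest chain ending at x:
  v0: 1
  v1: 1
  v2: 1
  v4: 1
  v10: 1
  v8: 2
  ...
A maximum chain: v0 < v5 < v7
Number of elements in the longest chain: 3


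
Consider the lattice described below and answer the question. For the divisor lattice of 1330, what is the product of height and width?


Height = length of longest chain minus 1; width = size of largest antichain.
A maximum chain: 1 | 19 | 133 | 665 | 1330  (height 4).
A maximum antichain: {10, 14, 35, 38, 95, 133}  (width 6).
Product = 4 * 6 = 24


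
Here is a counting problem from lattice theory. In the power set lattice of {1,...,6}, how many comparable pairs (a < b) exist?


A comparable pair {a,b} has a < b or b < a in the order.
Count unordered pairs where one element is strictly below the other.
Examples: {{},{1}}, {{},{2}}, {{},{3}}, {{},{4}}, ...
Total comparable pairs: 665


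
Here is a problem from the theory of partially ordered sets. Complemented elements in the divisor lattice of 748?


An element a is complemented if some b has a meet b = bottom, a join b = top.
a is complemented iff gcd(a, n/a)=1, i.e. a is a unitary divisor of 748.
Complemented elements: 1, 4, 11, 17, 44, 68, ... (2 more)
Count: 8


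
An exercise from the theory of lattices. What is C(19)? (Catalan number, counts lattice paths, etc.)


C(n) = C(2n, n) / (n+1).
C(38, 19) = 35345263800
C(19) = 35345263800 / 20 = 1767263190


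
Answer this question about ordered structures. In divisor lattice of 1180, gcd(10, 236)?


Meet=gcd.
gcd(10,236)=2


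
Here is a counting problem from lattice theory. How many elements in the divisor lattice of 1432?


Divisors of 1432: [1, 2, 4, 8, 179, 358, 716, 1432]
Count: 8


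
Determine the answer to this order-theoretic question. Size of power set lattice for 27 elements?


Power set = 2^n.
2^27 = 134217728


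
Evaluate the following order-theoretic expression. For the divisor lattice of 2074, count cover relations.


A cover relation a -< b holds when a < b with no c strictly between.
Cover relations:
  1 -< 2
  1 -< 17
  1 -< 61
  2 -< 34
  2 -< 122
  17 -< 34
  17 -< 1037
  34 -< 2074
  ...4 more
Total: 12


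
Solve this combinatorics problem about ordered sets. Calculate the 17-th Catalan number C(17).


C(n) = C(2n, n) / (n+1).
C(34, 17) = 2333606220
C(17) = 2333606220 / 18 = 129644790


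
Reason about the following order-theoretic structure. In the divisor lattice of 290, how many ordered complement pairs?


Complement pair (a,b): a meet b = bottom, a join b = top.
Here: gcd(a,b)=1 and lcm(a,b)=290, i.e. a*b=290 with a,b coprime.
Pairs found: (1,290), (2,145), (5,58), (10,29), ... (4 more)
Total ordered pairs: 8


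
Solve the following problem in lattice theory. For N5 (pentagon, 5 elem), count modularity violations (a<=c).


Modular law: if a <= c then a v (b ^ c) = (a v b) ^ c.
Check all triples (a,b,c) with a <= c among 5 elements.
  e.g. a=a, b=c, c=b: lhs=a != rhs=b
Total violating triples: 1


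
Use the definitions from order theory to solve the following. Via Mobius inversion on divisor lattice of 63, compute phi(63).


phi(n) = n * prod_{p|n} (1 - 1/p).
Prime divisors of 63: [3, 7]
phi(63) = 63 * (1 - 1/3) * (1 - 1/7)
phi(63) = 36


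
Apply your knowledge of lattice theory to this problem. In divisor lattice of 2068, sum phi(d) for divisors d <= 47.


Divisors of 2068 up to 47: [1, 2, 4, 11, 22, 44, 47]
phi values: [1, 1, 2, 10, 10, 20, 46]
Sum = 90


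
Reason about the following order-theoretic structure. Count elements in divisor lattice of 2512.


Divisors of 2512: [1, 2, 4, 8, 16, 157, 314, 628, 1256, 2512]
Count: 10


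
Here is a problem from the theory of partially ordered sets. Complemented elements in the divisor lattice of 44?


An element a is complemented if some b has a meet b = bottom, a join b = top.
a is complemented iff gcd(a, n/a)=1, i.e. a is a unitary divisor of 44.
Complemented elements: 1, 4, 11, 44
Count: 4


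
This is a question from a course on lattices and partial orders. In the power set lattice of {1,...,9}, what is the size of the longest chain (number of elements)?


A chain is a totally ordered subset; we count the number of elements in a maximum chain.
Compute, for each element x, the size of the longest chain ending at x:
  {}: 1
  {1}: 2
  {2}: 2
  {3}: 2
  {4}: 2
  {5}: 2
  ...
A maximum chain: {} < {1} < {1,2} < {1,2,3} < {1,2,3,4} < {1,2,3,4,5} < {1,2,3,4,5,6} < {1,2,3,4,5,6,7} < {1,2,3,4,5,6,7,8} < {1,2,3,4,5,6,7,8,9}
Number of elements in the longest chain: 10


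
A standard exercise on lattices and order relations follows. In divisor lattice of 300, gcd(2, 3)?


Meet=gcd.
gcd(2,3)=1


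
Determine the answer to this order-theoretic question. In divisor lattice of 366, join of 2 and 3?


In a divisor lattice, join = lcm (least common multiple).
gcd(2,3) = 1
lcm(2,3) = 2*3/gcd = 6/1 = 6


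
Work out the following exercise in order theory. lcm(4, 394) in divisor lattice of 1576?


Join=lcm.
gcd(4,394)=2
lcm=788


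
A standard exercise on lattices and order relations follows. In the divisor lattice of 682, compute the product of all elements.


Divisors of 682: [1, 2, 11, 22, 31, 62, 341, 682]
Product = n^(d(n)/2) = 682^(8/2)
Product = 216340335376


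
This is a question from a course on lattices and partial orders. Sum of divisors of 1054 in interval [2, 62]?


Interval [2,62] in divisors of 1054: [2, 62]
Sum = 64


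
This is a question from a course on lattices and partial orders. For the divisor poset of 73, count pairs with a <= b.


The order relation is {(a,b) : a <= b}, reflexive so it includes (a,a).
Examples: (1,1), (1,73), (73,73)
Total ordered pairs: 3


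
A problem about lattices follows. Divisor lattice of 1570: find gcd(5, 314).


In a divisor lattice, meet = gcd (greatest common divisor).
By Euclidean algorithm or factoring: gcd(5,314) = 1


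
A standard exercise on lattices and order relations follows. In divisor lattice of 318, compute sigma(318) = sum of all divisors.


sigma(n) = sum of divisors.
Divisors of 318: [1, 2, 3, 6, 53, 106, 159, 318]
Sum = 648


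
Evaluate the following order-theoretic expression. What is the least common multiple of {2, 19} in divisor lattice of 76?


In a divisor lattice, join = lcm (least common multiple).
Compute lcm iteratively: start with first element, then lcm(current, next).
Elements: [2, 19]
lcm(2,19) = 38
Final lcm = 38


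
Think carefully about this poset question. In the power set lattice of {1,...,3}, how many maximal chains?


A maximal chain goes from the minimum element to a maximal element via cover relations.
Counting all min-to-max paths in the cover graph.
Total maximal chains: 6


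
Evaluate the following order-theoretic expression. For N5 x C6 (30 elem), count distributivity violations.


Distributive law: a ^ (b v c) = (a ^ b) v (a ^ c).
Check all 30^3 = 27000 ordered triples (a,b,c).
  e.g. a=(b,0), b=(a,0), c=(c,0): lhs=(b,0) != rhs=(a,0)
  e.g. a=(b,0), b=(a,0), c=(c,1): lhs=(b,0) != rhs=(a,0)
Total violating triples: 432


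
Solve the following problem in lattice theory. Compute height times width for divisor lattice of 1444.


Height = length of longest chain minus 1; width = size of largest antichain.
A maximum chain: 1 | 19 | 361 | 722 | 1444  (height 4).
A maximum antichain: {4, 38, 361}  (width 3).
Product = 4 * 3 = 12


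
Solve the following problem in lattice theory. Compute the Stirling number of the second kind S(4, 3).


S(n,k) = k*S(n-1,k) + S(n-1,k-1).
S(3,3) = 1, S(3,2) = 3
S(4,3) = 3*1 + 3 = 3 + 3
S(4,3) = 6


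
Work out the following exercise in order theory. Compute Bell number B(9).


B(n) = number of set partitions of an n-element set.
B(n) satisfies the recurrence: B(n+1) = sum_k C(n,k)*B(k).
B(9) = 21147


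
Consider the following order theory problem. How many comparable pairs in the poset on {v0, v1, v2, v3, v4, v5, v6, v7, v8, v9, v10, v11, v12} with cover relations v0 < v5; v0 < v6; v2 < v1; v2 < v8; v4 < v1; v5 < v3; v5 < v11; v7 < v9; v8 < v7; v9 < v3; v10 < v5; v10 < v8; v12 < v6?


A comparable pair {a,b} has a < b or b < a in the order.
Count unordered pairs where one element is strictly below the other.
Examples: {v0,v3}, {v0,v5}, {v0,v6}, {v0,v11}, ...
Total comparable pairs: 25


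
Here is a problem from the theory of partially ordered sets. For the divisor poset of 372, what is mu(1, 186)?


In a divisor lattice, mu(a,b) = mu(b/a) where mu is the classical Mobius function.
b/a = 186/1 = 186
Prime factorization of 186: primes [2, 3, 31]
186 is squarefree with 3 prime factor(s), so mu(186) = (-1)^3 = -1


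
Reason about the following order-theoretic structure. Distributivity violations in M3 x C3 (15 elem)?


Distributive law: a ^ (b v c) = (a ^ b) v (a ^ c).
Check all 15^3 = 3375 ordered triples (a,b,c).
  e.g. a=(a1,0), b=(a2,0), c=(a3,0): lhs=(a1,0) != rhs=(0,0)
  e.g. a=(a1,0), b=(a2,0), c=(a3,1): lhs=(a1,0) != rhs=(0,0)
Total violating triples: 162


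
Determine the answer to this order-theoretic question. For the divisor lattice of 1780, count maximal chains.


A maximal chain goes from the minimum element to a maximal element via cover relations.
Counting all min-to-max paths in the cover graph.
Total maximal chains: 12


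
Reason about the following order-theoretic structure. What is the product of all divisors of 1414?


Divisors of 1414: [1, 2, 7, 14, 101, 202, 707, 1414]
Product = n^(d(n)/2) = 1414^(8/2)
Product = 3997584364816


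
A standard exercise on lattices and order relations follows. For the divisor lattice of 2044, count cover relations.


A cover relation a -< b holds when a < b with no c strictly between.
Cover relations:
  1 -< 2
  1 -< 7
  1 -< 73
  2 -< 4
  2 -< 14
  2 -< 146
  4 -< 28
  4 -< 292
  ...12 more
Total: 20


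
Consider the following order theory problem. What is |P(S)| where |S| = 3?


Power set = 2^n.
2^3 = 8


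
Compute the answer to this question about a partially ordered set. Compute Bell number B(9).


B(n) = number of set partitions of an n-element set.
B(n) satisfies the recurrence: B(n+1) = sum_k C(n,k)*B(k).
B(9) = 21147


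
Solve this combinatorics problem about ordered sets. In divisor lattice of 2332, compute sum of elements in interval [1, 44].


Interval [1,44] in divisors of 2332: [1, 2, 4, 11, 22, 44]
Sum = 84


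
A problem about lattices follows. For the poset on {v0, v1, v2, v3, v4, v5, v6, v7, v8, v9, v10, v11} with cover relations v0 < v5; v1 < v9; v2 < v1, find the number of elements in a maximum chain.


A chain is a totally ordered subset; we count the number of elements in a maximum chain.
Compute, for each element x, the size of the longest chain ending at x:
  v0: 1
  v2: 1
  v3: 1
  v4: 1
  v6: 1
  v7: 1
  ...
A maximum chain: v2 < v1 < v9
Number of elements in the longest chain: 3


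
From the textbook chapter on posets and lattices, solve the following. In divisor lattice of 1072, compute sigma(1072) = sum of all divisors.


sigma(n) = sum of divisors.
Divisors of 1072: [1, 2, 4, 8, 16, 67, 134, 268, 536, 1072]
Sum = 2108


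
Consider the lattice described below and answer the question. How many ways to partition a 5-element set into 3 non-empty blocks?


S(n,k) = k*S(n-1,k) + S(n-1,k-1).
S(4,3) = 6, S(4,2) = 7
S(5,3) = 3*6 + 7 = 18 + 7
S(5,3) = 25


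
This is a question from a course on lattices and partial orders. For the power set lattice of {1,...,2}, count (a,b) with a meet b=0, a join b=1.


Complement pair (a,b): a meet b = bottom, a join b = top.
Here: A intersect B = {} and A union B = {1,...,2}.
Pairs found: ({},{1,2}), ({1},{2}), ({2},{1}), ({1,2},{})
Total ordered pairs: 4


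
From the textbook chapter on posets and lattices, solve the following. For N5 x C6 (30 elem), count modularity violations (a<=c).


Modular law: if a <= c then a v (b ^ c) = (a v b) ^ c.
Check all triples (a,b,c) with a <= c among 30 elements.
  e.g. a=(a,0), b=(c,0), c=(b,0): lhs=(a,0) != rhs=(b,0)
  e.g. a=(a,0), b=(c,1), c=(b,0): lhs=(a,0) != rhs=(b,0)
Total violating triples: 126


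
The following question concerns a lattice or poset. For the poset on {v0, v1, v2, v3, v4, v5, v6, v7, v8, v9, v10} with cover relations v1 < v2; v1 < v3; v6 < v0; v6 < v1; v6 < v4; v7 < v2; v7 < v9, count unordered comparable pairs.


A comparable pair {a,b} has a < b or b < a in the order.
Count unordered pairs where one element is strictly below the other.
Examples: {v0,v6}, {v1,v2}, {v1,v3}, {v1,v6}, ...
Total comparable pairs: 9


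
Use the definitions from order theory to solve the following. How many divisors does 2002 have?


Divisors of 2002: [1, 2, 7, 11, 13, 14, 22, 26, 77, 91, 143, 154, 182, 286, 1001, 2002]
Count: 16


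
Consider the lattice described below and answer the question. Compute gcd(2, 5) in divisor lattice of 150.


In a divisor lattice, meet = gcd (greatest common divisor).
By Euclidean algorithm or factoring: gcd(2,5) = 1


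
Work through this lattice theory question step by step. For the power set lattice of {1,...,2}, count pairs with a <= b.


The order relation is {(a,b) : a <= b}, reflexive so it includes (a,a).
Examples: ({},{}), ({},{1,2}), ({},{1}), ({},{2}), ({1,2},{1,2}), ...
Total ordered pairs: 9


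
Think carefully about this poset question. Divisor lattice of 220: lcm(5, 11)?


Join=lcm.
gcd(5,11)=1
lcm=55


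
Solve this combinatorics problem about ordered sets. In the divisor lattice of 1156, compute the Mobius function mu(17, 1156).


In a divisor lattice, mu(a,b) = mu(b/a) where mu is the classical Mobius function.
b/a = 1156/17 = 68
Prime factorization of 68: primes [2, 17]
68 is not squarefree, so mu(68) = 0


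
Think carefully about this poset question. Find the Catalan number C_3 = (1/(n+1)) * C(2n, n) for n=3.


C(n) = C(2n, n) / (n+1).
C(6, 3) = 20
C(3) = 20 / 4 = 5


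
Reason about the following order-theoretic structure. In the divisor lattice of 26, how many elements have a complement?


An element a is complemented if some b has a meet b = bottom, a join b = top.
a is complemented iff gcd(a, n/a)=1, i.e. a is a unitary divisor of 26.
Complemented elements: 1, 2, 13, 26
Count: 4


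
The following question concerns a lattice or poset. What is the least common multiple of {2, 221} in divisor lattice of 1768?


In a divisor lattice, join = lcm (least common multiple).
Compute lcm iteratively: start with first element, then lcm(current, next).
Elements: [2, 221]
lcm(2,221) = 442
Final lcm = 442


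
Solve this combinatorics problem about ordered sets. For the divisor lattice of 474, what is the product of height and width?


Height = length of longest chain minus 1; width = size of largest antichain.
A maximum chain: 1 | 79 | 237 | 474  (height 3).
A maximum antichain: {2, 3, 79}  (width 3).
Product = 3 * 3 = 9


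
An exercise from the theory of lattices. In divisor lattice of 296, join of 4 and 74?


In a divisor lattice, join = lcm (least common multiple).
gcd(4,74) = 2
lcm(4,74) = 4*74/gcd = 296/2 = 148


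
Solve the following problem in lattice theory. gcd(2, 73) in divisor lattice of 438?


Meet=gcd.
gcd(2,73)=1


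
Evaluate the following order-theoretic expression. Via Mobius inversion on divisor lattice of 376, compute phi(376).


phi(n) = n * prod_{p|n} (1 - 1/p).
Prime divisors of 376: [2, 47]
phi(376) = 376 * (1 - 1/2) * (1 - 1/47)
phi(376) = 184


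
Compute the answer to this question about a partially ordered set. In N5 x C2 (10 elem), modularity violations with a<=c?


Modular law: if a <= c then a v (b ^ c) = (a v b) ^ c.
Check all triples (a,b,c) with a <= c among 10 elements.
  e.g. a=(a,0), b=(c,0), c=(b,0): lhs=(a,0) != rhs=(b,0)
  e.g. a=(a,0), b=(c,1), c=(b,0): lhs=(a,0) != rhs=(b,0)
Total violating triples: 6


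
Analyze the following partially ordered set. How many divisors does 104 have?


Divisors of 104: [1, 2, 4, 8, 13, 26, 52, 104]
Count: 8


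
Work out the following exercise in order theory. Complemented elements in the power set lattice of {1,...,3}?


An element a is complemented if some b has a meet b = bottom, a join b = top.
every subset A has complement S\A, so all elements are complemented.
Complemented elements: {}, {1}, {2}, {3}, {1,2}, {1,3}, ... (2 more)
Count: 8


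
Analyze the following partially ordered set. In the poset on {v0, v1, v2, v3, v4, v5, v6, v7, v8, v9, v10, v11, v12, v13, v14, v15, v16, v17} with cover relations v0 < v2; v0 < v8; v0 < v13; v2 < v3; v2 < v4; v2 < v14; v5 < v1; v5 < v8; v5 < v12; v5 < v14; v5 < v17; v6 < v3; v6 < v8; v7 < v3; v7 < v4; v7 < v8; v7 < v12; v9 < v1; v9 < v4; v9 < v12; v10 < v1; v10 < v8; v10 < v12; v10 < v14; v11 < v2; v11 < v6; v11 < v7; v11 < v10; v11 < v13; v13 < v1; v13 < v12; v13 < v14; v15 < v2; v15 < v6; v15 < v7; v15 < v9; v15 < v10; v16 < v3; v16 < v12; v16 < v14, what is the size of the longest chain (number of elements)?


A chain is a totally ordered subset; we count the number of elements in a maximum chain.
Compute, for each element x, the size of the longest chain ending at x:
  v0: 1
  v5: 1
  v11: 1
  v15: 1
  v16: 1
  v9: 2
  ...
A maximum chain: v15 < v9 < v1
Number of elements in the longest chain: 3


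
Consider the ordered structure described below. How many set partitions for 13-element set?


B(n) = number of set partitions of an n-element set.
B(n) satisfies the recurrence: B(n+1) = sum_k C(n,k)*B(k).
B(13) = 27644437


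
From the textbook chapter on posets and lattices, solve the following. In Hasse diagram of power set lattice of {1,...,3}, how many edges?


A cover relation a -< b holds when a < b with no c strictly between.
Cover relations:
  {} -< {1}
  {} -< {2}
  {} -< {3}
  {1} -< {1,2}
  {1} -< {1,3}
  {2} -< {1,2}
  {2} -< {2,3}
  {3} -< {1,3}
  ...4 more
Total: 12


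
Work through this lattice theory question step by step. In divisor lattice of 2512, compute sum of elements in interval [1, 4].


Interval [1,4] in divisors of 2512: [1, 2, 4]
Sum = 7


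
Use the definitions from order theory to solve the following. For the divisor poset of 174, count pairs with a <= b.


The order relation is {(a,b) : a <= b}, reflexive so it includes (a,a).
Examples: (1,1), (1,174), (1,2), (1,29), (1,3), ...
Total ordered pairs: 27


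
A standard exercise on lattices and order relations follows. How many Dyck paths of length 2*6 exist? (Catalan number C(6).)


C(n) = C(2n, n) / (n+1).
C(12, 6) = 924
C(6) = 924 / 7 = 132


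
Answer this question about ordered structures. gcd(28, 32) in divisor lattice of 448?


Meet=gcd.
gcd(28,32)=4


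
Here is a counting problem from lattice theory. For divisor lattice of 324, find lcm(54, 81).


In a divisor lattice, join = lcm (least common multiple).
Compute lcm iteratively: start with first element, then lcm(current, next).
Elements: [54, 81]
lcm(54,81) = 162
Final lcm = 162


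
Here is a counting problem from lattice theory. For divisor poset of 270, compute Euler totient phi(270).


phi(n) = n * prod_{p|n} (1 - 1/p).
Prime divisors of 270: [2, 3, 5]
phi(270) = 270 * (1 - 1/2) * (1 - 1/3) * (1 - 1/5)
phi(270) = 72


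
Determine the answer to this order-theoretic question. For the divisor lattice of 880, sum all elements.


sigma(n) = sum of divisors.
Divisors of 880: [1, 2, 4, 5, 8, 10, 11, 16, 20, 22, 40, 44, 55, 80, 88, 110, 176, 220, 440, 880]
Sum = 2232


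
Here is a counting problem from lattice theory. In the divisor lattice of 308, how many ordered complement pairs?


Complement pair (a,b): a meet b = bottom, a join b = top.
Here: gcd(a,b)=1 and lcm(a,b)=308, i.e. a*b=308 with a,b coprime.
Pairs found: (1,308), (4,77), (7,44), (11,28), ... (4 more)
Total ordered pairs: 8


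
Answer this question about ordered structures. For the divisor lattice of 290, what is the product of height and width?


Height = length of longest chain minus 1; width = size of largest antichain.
A maximum chain: 1 | 29 | 145 | 290  (height 3).
A maximum antichain: {2, 5, 29}  (width 3).
Product = 3 * 3 = 9


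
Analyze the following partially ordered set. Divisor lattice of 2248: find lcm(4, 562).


In a divisor lattice, join = lcm (least common multiple).
gcd(4,562) = 2
lcm(4,562) = 4*562/gcd = 2248/2 = 1124


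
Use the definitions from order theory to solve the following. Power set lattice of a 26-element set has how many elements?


Power set = 2^n.
2^26 = 67108864


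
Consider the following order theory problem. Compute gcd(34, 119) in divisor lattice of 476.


In a divisor lattice, meet = gcd (greatest common divisor).
By Euclidean algorithm or factoring: gcd(34,119) = 17


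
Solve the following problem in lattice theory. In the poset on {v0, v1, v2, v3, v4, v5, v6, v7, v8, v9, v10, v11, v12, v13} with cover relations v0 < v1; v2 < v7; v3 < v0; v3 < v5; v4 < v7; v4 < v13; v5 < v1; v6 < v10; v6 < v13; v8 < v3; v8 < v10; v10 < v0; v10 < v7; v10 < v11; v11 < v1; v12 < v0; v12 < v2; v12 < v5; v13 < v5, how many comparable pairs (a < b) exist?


A comparable pair {a,b} has a < b or b < a in the order.
Count unordered pairs where one element is strictly below the other.
Examples: {v0,v1}, {v0,v3}, {v0,v6}, {v0,v8}, ...
Total comparable pairs: 36


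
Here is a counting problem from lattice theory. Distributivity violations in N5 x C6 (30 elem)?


Distributive law: a ^ (b v c) = (a ^ b) v (a ^ c).
Check all 30^3 = 27000 ordered triples (a,b,c).
  e.g. a=(b,0), b=(a,0), c=(c,0): lhs=(b,0) != rhs=(a,0)
  e.g. a=(b,0), b=(a,0), c=(c,1): lhs=(b,0) != rhs=(a,0)
Total violating triples: 432


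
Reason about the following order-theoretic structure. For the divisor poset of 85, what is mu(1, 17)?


In a divisor lattice, mu(a,b) = mu(b/a) where mu is the classical Mobius function.
b/a = 17/1 = 17
Prime factorization of 17: primes [17]
17 is squarefree with 1 prime factor(s), so mu(17) = (-1)^1 = -1


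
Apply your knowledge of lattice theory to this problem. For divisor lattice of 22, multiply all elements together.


Divisors of 22: [1, 2, 11, 22]
Product = n^(d(n)/2) = 22^(4/2)
Product = 484


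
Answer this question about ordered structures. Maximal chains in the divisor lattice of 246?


A maximal chain goes from the minimum element to a maximal element via cover relations.
Counting all min-to-max paths in the cover graph.
Total maximal chains: 6


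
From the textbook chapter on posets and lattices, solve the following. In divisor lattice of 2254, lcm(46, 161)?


Join=lcm.
gcd(46,161)=23
lcm=322


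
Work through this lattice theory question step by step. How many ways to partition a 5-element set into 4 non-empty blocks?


S(n,k) = k*S(n-1,k) + S(n-1,k-1).
S(4,4) = 1, S(4,3) = 6
S(5,4) = 4*1 + 6 = 4 + 6
S(5,4) = 10


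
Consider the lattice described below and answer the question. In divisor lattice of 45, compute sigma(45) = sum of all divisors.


sigma(n) = sum of divisors.
Divisors of 45: [1, 3, 5, 9, 15, 45]
Sum = 78


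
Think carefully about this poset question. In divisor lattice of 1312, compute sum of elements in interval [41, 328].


Interval [41,328] in divisors of 1312: [41, 82, 164, 328]
Sum = 615


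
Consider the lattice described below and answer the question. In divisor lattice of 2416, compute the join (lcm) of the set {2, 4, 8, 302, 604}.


In a divisor lattice, join = lcm (least common multiple).
Compute lcm iteratively: start with first element, then lcm(current, next).
Elements: [2, 4, 8, 302, 604]
lcm(2,4) = 4
lcm(4,8) = 8
lcm(8,302) = 1208
lcm(1208,604) = 1208
Final lcm = 1208


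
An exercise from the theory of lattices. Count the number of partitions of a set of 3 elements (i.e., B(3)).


B(n) = number of set partitions of an n-element set.
B(n) satisfies the recurrence: B(n+1) = sum_k C(n,k)*B(k).
B(3) = 5


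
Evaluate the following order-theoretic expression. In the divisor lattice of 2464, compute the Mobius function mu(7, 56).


In a divisor lattice, mu(a,b) = mu(b/a) where mu is the classical Mobius function.
b/a = 56/7 = 8
Prime factorization of 8: primes [2]
8 is not squarefree, so mu(8) = 0


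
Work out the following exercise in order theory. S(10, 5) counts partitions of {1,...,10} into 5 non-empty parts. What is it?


S(n,k) = k*S(n-1,k) + S(n-1,k-1).
S(9,5) = 6951, S(9,4) = 7770
S(10,5) = 5*6951 + 7770 = 34755 + 7770
S(10,5) = 42525


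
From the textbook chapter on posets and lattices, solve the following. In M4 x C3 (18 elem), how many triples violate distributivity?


Distributive law: a ^ (b v c) = (a ^ b) v (a ^ c).
Check all 18^3 = 5832 ordered triples (a,b,c).
  e.g. a=(a1,0), b=(a2,0), c=(a3,0): lhs=(a1,0) != rhs=(0,0)
  e.g. a=(a1,0), b=(a2,0), c=(a3,1): lhs=(a1,0) != rhs=(0,0)
Total violating triples: 648


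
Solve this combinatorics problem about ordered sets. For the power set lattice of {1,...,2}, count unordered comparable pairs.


A comparable pair {a,b} has a < b or b < a in the order.
Count unordered pairs where one element is strictly below the other.
Examples: {{},{1}}, {{},{2}}, {{},{1,2}}, {{1},{1,2}}, ...
Total comparable pairs: 5


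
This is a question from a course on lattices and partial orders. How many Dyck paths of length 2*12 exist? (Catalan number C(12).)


C(n) = C(2n, n) / (n+1).
C(24, 12) = 2704156
C(12) = 2704156 / 13 = 208012


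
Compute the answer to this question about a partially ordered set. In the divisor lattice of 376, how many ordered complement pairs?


Complement pair (a,b): a meet b = bottom, a join b = top.
Here: gcd(a,b)=1 and lcm(a,b)=376, i.e. a*b=376 with a,b coprime.
Pairs found: (1,376), (8,47), (47,8), (376,1)
Total ordered pairs: 4


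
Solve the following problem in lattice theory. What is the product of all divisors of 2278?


Divisors of 2278: [1, 2, 17, 34, 67, 134, 1139, 2278]
Product = n^(d(n)/2) = 2278^(8/2)
Product = 26928668432656


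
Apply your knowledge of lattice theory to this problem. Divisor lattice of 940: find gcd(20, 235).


In a divisor lattice, meet = gcd (greatest common divisor).
By Euclidean algorithm or factoring: gcd(20,235) = 5


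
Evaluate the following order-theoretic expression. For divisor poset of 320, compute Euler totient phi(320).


phi(n) = n * prod_{p|n} (1 - 1/p).
Prime divisors of 320: [2, 5]
phi(320) = 320 * (1 - 1/2) * (1 - 1/5)
phi(320) = 128


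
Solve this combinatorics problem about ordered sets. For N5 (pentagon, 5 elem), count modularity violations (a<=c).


Modular law: if a <= c then a v (b ^ c) = (a v b) ^ c.
Check all triples (a,b,c) with a <= c among 5 elements.
  e.g. a=a, b=c, c=b: lhs=a != rhs=b
Total violating triples: 1


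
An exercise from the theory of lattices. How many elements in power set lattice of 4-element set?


Power set = 2^n.
2^4 = 16


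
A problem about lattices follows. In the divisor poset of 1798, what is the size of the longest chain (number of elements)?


A chain is a totally ordered subset; we count the number of elements in a maximum chain.
Compute, for each element x, the size of the longest chain ending at x:
  1: 1
  2: 2
  29: 2
  31: 2
  58: 3
  62: 3
  ...
A maximum chain: 1 < 2 < 58 < 1798
Number of elements in the longest chain: 4


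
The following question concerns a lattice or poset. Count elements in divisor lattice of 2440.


Divisors of 2440: [1, 2, 4, 5, 8, 10, 20, 40, 61, 122, 244, 305, 488, 610, 1220, 2440]
Count: 16


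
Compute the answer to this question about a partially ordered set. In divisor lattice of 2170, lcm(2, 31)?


Join=lcm.
gcd(2,31)=1
lcm=62


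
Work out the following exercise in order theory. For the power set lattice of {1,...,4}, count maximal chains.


A maximal chain goes from the minimum element to a maximal element via cover relations.
Counting all min-to-max paths in the cover graph.
Total maximal chains: 24


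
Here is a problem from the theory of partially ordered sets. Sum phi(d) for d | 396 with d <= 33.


Divisors of 396 up to 33: [1, 2, 3, 4, 6, 9, 11, 12, 18, 22, 33]
phi values: [1, 1, 2, 2, 2, 6, 10, 4, 6, 10, 20]
Sum = 64


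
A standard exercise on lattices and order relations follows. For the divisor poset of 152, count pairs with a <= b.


The order relation is {(a,b) : a <= b}, reflexive so it includes (a,a).
Examples: (1,1), (1,152), (1,19), (1,2), (1,38), ...
Total ordered pairs: 30


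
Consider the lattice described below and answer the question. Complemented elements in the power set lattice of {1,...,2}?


An element a is complemented if some b has a meet b = bottom, a join b = top.
every subset A has complement S\A, so all elements are complemented.
Complemented elements: {}, {1}, {2}, {1,2}
Count: 4
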